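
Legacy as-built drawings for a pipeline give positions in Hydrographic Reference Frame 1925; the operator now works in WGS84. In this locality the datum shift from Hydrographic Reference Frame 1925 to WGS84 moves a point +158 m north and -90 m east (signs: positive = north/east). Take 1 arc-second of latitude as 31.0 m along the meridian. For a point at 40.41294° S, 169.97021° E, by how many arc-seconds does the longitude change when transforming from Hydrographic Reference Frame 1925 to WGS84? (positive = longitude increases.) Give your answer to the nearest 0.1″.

At latitude -40.41294°, cos φ = 0.761392.
1″ of longitude at this latitude = 31.00 × cos φ = 23.6031 m, so Δλ = -90.0 / 23.6031 = -3.813″.

Δλ = -3.8″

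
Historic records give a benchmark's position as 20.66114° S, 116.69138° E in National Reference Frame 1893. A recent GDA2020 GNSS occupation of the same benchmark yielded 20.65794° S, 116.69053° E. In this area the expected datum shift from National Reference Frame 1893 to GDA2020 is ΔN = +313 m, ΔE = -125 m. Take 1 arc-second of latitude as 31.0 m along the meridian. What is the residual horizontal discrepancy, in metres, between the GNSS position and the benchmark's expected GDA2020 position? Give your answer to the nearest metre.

Observed coordinate differences: Δφ = +0.00320°, Δλ = -0.00085°.
Converting to metres (1° lat = 111600 m, cos φ = 0.935684): observed ΔN = 357.1 m, observed ΔE = -88.8 m.
Subtracting the expected shift leaves a residual of 357.1 − (313) = 44.1 m north and -88.8 − (-125) = 36.2 m east.
Residual distance = √(44.1² + 36.2²) = 57.1 m.

57 m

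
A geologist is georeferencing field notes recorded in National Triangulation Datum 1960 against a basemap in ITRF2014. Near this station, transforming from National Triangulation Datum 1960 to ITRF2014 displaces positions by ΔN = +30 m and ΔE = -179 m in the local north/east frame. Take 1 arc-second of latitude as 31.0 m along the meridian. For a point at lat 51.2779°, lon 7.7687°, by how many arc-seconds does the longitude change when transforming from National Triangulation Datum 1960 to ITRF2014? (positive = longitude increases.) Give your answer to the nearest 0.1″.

At latitude 51.2779°, cos φ = 0.625544.
1″ of longitude at this latitude = 31.00 × cos φ = 19.3919 m, so Δλ = -179.0 / 19.3919 = -9.231″.

Δλ = -9.2″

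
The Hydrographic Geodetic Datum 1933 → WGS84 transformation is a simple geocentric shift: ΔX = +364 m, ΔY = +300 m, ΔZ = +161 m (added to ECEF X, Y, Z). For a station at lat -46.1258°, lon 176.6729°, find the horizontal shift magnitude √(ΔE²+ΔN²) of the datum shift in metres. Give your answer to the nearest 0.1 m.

349.0 m

The local east axis at (φ, λ) is (−sin λ, cos λ, 0), so ΔE = −sin(176.6729°)·364 + cos(176.6729°)·300 = -320.62 m.
The local north axis is (−sin φ cos λ, −sin φ sin λ, cos φ), giving ΔN = -261.952 + 12.551 + 111.585 = -137.82 m.
Horizontal magnitude = √(ΔE² + ΔN²) = √((-320.62)² + (-137.82)²) = 348.98 m.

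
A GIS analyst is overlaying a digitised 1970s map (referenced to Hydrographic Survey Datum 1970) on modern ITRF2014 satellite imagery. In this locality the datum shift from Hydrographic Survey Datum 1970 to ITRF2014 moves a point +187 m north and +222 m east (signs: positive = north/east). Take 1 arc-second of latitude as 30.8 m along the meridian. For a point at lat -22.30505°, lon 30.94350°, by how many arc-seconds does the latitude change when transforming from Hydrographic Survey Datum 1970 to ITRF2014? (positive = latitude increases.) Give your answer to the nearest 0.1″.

1″ of latitude = 30.80 m, so Δφ = 187.0 / 30.80 = 6.071″.

Δφ = 6.1″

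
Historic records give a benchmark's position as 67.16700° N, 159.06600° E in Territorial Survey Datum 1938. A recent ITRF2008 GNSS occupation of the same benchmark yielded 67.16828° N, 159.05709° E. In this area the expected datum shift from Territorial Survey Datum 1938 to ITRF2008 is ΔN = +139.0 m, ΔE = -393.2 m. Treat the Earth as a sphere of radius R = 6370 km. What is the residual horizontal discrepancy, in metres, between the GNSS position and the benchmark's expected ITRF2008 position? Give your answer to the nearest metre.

9 m

Observed coordinate differences: Δφ = +0.00128°, Δλ = -0.00891°.
Converting to metres (1° lat = 111177 m, cos φ = 0.388046): observed ΔN = 142.3 m, observed ΔE = -384.4 m.
Subtracting the expected shift leaves a residual of 142.3 − (139.0) = 3.3 m north and -384.4 − (-393.2) = 8.8 m east.
Residual distance = √(3.3² + 8.8²) = 9.4 m.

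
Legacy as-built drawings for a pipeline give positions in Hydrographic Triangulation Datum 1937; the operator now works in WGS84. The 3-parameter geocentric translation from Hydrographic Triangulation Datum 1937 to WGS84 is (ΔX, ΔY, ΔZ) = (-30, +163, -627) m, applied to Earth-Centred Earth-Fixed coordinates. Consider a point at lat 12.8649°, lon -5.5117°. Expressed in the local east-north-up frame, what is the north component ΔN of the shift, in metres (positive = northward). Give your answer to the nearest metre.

ΔN = -601 m

The local north axis is (−sin φ cos λ, −sin φ sin λ, cos φ), giving ΔN = 6.649 + 3.486 − 611.261 = -601.13 m.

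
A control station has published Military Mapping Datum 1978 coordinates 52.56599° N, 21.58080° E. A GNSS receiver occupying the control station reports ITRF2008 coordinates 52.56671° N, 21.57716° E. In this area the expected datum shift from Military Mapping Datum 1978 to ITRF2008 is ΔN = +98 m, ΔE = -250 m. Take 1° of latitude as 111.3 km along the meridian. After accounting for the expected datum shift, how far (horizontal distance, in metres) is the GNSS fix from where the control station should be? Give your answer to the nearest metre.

18 m

Observed coordinate differences: Δφ = +0.00072°, Δλ = -0.00364°.
Converting to metres (1° lat = 111300 m, cos φ = 0.607847): observed ΔN = 80.1 m, observed ΔE = -246.3 m.
Subtracting the expected shift leaves a residual of 80.1 − (98) = -17.9 m north and -246.3 − (-250) = 3.7 m east.
Residual distance = √((-17.9)² + 3.7²) = 18.3 m.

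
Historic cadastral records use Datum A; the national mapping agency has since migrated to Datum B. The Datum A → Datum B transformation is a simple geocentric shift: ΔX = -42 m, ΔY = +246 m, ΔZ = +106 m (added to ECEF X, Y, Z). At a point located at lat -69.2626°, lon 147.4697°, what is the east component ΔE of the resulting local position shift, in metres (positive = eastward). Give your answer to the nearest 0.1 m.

ΔE = -184.8 m

At φ = -69.2626°, λ = 147.4697°: sin φ = -0.935213, cos φ = 0.354085, sin λ = 0.537746, cos λ = -0.843107.
ΔE = −sin λ·ΔX + cos λ·ΔY = −(0.537746)·(-42) + (-0.843107)·(246) = -184.82 m.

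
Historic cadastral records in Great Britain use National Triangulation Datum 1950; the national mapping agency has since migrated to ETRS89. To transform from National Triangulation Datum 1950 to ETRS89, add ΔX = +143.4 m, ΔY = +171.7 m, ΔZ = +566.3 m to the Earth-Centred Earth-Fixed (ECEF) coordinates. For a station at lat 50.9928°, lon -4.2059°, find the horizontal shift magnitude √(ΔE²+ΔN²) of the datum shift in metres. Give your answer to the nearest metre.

313 m

At φ = 50.9928°, λ = -4.2059°: sin φ = 0.777067, cos φ = 0.629418, sin λ = -0.073341, cos λ = 0.997307.
ΔE = −sin λ·ΔX + cos λ·ΔY = −(-0.073341)·(143.4) + (0.997307)·(171.7) = 181.75 m.
ΔN = −sin φ cos λ·ΔX − sin φ sin λ·ΔY + cos φ·ΔZ = −(0.777067)(0.997307)(143.4) − (0.777067)(-0.073341)(171.7) + (0.629418)(566.3) = 255.09 m.
Horizontal magnitude = √(ΔE² + ΔN²) = √(181.75² + 255.09²) = 313.22 m.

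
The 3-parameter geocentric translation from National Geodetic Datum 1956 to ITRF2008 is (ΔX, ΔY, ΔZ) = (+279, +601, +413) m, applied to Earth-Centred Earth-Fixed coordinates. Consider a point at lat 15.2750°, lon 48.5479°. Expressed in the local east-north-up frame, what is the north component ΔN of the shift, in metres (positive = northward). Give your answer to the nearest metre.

ΔN = 231 m

At φ = 15.2750°, λ = 48.5479°: sin φ = 0.263452, cos φ = 0.964672, sin λ = 0.749509, cos λ = 0.661994.
ΔN = −sin φ cos λ·ΔX − sin φ sin λ·ΔY + cos φ·ΔZ = −(0.263452)(0.661994)(279) − (0.263452)(0.749509)(601) + (0.964672)(413) = 231.08 m.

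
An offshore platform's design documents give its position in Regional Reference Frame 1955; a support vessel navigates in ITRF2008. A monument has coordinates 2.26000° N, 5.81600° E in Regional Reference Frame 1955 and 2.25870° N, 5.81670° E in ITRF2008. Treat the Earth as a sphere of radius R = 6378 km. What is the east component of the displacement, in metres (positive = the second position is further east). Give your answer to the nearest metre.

ΔE = 78 m

Δφ = 2.25870° − 2.26000° = -0.00130°; Δλ = 5.81670° − 5.81600° = +0.00070°.
1° along a meridian = πR/180 = 111317 m.
ΔN = Δφ × 111317 = -144.7 m; ΔE = Δλ × 111317 × cos(2.26000°) = +0.00070 × 111317 × 0.999222 = 77.9 m.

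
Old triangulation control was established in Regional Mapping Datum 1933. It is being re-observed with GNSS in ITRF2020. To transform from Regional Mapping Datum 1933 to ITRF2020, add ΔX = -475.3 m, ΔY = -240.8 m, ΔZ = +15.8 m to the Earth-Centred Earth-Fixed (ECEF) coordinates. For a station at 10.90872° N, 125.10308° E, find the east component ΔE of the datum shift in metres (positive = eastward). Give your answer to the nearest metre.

ΔE = 527 m

At φ = 10.90872°, λ = 125.10308°: sin φ = 0.189245, cos φ = 0.981930, sin λ = 0.818119, cos λ = -0.575049.
ΔE = −sin λ·ΔX + cos λ·ΔY = −(0.818119)·(-475.3) + (-0.575049)·(-240.8) = 527.32 m.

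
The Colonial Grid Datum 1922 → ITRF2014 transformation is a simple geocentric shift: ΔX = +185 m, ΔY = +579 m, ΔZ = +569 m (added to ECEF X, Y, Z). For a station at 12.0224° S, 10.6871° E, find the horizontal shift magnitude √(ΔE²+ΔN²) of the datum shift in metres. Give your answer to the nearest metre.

816 m

The local east axis at (φ, λ) is (−sin λ, cos λ, 0), so ΔE = −sin(10.6871°)·185 + cos(10.6871°)·579 = 534.65 m.
The local north axis is (−sin φ cos λ, −sin φ sin λ, cos φ), giving ΔN = 37.866 + 22.365 + 556.520 = 616.75 m.
Horizontal magnitude = √(ΔE² + ΔN²) = √(534.65² + 616.75²) = 816.23 m.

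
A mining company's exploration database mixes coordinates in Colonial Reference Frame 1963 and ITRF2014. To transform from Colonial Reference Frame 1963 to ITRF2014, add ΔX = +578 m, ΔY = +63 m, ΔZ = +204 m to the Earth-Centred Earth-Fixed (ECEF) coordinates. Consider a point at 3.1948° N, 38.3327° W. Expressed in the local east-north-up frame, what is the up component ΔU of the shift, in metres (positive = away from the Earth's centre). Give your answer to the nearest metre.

The local up (radial) axis is (cos φ cos λ, cos φ sin λ, sin φ), giving ΔU = 452.692 − 39.014 + 11.369 = 425.05 m.

ΔU = 425 m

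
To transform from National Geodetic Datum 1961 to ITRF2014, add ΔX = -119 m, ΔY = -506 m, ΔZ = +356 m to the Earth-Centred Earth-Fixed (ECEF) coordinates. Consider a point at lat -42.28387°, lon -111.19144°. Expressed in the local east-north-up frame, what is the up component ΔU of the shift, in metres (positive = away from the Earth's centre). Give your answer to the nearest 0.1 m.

ΔU = 141.3 m

At φ = -42.28387°, λ = -111.19144°: sin φ = -0.672804, cos φ = 0.739821, sin λ = -0.932378, cos λ = -0.361485.
ΔU = cos φ cos λ·ΔX + cos φ sin λ·ΔY + sin φ·ΔZ = (0.739821)(-0.361485)(-119) + (0.739821)(-0.932378)(-506) + (-0.672804)(356) = 141.34 m.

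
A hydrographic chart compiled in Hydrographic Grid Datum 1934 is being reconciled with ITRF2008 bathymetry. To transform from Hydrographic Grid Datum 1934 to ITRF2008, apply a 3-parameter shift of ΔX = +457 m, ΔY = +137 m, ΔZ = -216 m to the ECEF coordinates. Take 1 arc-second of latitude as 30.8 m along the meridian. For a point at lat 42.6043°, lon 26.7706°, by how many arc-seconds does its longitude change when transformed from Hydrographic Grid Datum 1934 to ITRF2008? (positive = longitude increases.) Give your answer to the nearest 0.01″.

Δλ = -3.68″

sin φ = 0.676931, cos φ = 0.736046, sin λ = 0.450419, cos λ = 0.892817.
East component: ΔE = −sin λ·ΔX + cos λ·ΔY = −(0.450419)(457) + (0.892817)(137) = -83.53 m.
1° of latitude spans 3600 × 30.80 = 110880 m; at latitude φ, 1° of longitude spans that × cos φ = 81612.8 m, so Δλ = -83.53 / 81612.8 × 3600 = -3.684″.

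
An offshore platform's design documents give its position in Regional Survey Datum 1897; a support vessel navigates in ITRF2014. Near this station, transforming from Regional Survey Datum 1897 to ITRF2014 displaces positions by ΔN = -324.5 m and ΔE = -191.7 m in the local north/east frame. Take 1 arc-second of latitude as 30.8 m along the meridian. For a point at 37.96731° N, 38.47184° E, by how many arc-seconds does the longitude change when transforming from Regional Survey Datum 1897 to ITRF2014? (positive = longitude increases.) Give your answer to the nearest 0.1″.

Δλ = -7.9″

At latitude 37.96731°, cos φ = 0.788362.
1″ of longitude at this latitude = 30.80 × cos φ = 24.2815 m, so Δλ = -191.7 / 24.2815 = -7.895″.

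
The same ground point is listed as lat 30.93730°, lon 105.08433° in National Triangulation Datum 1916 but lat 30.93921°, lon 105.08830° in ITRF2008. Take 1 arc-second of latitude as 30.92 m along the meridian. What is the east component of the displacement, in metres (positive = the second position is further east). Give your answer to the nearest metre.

ΔE = 379 m

Δφ = 30.93921° − 30.93730° = +0.00191°; Δλ = 105.08830° − 105.08433° = +0.00397°.
1° of latitude = 3600 × 30.92 = 111312 m.
ΔN = Δφ × 111312 = 212.6 m; ΔE = Δλ × 111312 × cos(30.93730°) = +0.00397 × 111312 × 0.857730 = 379.0 m.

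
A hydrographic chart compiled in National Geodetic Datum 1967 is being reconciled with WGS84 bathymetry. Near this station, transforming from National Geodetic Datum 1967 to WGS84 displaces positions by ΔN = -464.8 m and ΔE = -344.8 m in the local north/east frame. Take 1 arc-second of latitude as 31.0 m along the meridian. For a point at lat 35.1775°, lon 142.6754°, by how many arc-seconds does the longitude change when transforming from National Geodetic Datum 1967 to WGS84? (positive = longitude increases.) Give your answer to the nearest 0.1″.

At latitude 35.1775°, cos φ = 0.817371.
1″ of longitude at this latitude = 31.00 × cos φ = 25.3385 m, so Δλ = -344.8 / 25.3385 = -13.608″.

Δλ = -13.6″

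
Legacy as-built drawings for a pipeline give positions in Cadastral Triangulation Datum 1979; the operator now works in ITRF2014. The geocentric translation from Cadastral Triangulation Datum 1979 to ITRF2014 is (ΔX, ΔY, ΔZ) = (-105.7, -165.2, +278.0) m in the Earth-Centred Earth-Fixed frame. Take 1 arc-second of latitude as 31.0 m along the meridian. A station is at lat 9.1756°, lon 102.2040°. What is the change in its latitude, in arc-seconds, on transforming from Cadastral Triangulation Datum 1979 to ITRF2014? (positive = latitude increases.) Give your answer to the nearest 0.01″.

Δφ = 9.57″

sin φ = 0.159461, cos φ = 0.987204, sin λ = 0.977401, cos λ = -0.211393.
North component: ΔN = −sin φ cos λ·ΔX − sin φ sin λ·ΔY + cos φ·ΔZ = −(0.159461)(-0.211393)(-105.7) − (0.159461)(0.977401)(-165.2) + (0.987204)(278.0) = 296.63 m.
1° of latitude spans 3600 × 31.00 = 111600 m, so Δφ = 296.63 / 111600 × 3600 = 9.569″.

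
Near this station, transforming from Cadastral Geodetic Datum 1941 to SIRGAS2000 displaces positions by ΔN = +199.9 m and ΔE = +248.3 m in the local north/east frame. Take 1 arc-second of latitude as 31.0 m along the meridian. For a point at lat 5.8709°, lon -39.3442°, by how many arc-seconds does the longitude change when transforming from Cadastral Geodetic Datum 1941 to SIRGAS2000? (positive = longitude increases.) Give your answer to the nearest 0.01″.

At latitude 5.8709°, cos φ = 0.994755.
1″ of longitude at this latitude = 31.00 × cos φ = 30.8374 m, so Δλ = 248.3 / 30.8374 = 8.052″.

Δλ = 8.05″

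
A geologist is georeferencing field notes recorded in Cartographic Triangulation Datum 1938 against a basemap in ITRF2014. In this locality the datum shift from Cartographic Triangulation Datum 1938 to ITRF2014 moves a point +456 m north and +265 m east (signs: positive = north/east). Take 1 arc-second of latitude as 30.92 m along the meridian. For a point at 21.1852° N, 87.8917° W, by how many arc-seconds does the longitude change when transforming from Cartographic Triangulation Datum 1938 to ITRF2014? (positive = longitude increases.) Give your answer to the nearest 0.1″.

Δλ = 9.2″

At latitude 21.1852°, cos φ = 0.932417.
1″ of longitude at this latitude = 30.92 × cos φ = 28.8303 m, so Δλ = 265.0 / 28.8303 = 9.192″.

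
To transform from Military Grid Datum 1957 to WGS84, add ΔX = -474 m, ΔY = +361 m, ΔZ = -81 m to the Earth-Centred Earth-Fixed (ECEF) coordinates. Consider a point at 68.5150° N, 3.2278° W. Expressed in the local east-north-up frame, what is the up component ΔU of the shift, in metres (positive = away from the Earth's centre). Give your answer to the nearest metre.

At φ = 68.5150°, λ = -3.2278°: sin φ = 0.930513, cos φ = 0.366258, sin λ = -0.056306, cos λ = 0.998414.
ΔU = cos φ cos λ·ΔX + cos φ sin λ·ΔY + sin φ·ΔZ = (0.366258)(0.998414)(-474) + (0.366258)(-0.056306)(361) + (0.930513)(-81) = -256.15 m.

ΔU = -256 m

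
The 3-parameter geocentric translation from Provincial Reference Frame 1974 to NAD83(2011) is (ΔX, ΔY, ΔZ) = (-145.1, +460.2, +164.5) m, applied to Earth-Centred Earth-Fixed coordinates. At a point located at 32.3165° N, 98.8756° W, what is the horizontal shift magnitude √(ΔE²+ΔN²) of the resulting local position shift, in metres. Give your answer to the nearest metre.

At φ = 32.3165°, λ = -98.8756°: sin φ = 0.534596, cos φ = 0.845108, sin λ = -0.988026, cos λ = -0.154290.
ΔE = −sin λ·ΔX + cos λ·ΔY = −(-0.988026)·(-145.1) + (-0.154290)·(460.2) = -214.37 m.
ΔN = −sin φ cos λ·ΔX − sin φ sin λ·ΔY + cos φ·ΔZ = −(0.534596)(-0.154290)(-145.1) − (0.534596)(-0.988026)(460.2) + (0.845108)(164.5) = 370.13 m.
Horizontal magnitude = √(ΔE² + ΔN²) = √((-214.37)² + 370.13²) = 427.72 m.

428 m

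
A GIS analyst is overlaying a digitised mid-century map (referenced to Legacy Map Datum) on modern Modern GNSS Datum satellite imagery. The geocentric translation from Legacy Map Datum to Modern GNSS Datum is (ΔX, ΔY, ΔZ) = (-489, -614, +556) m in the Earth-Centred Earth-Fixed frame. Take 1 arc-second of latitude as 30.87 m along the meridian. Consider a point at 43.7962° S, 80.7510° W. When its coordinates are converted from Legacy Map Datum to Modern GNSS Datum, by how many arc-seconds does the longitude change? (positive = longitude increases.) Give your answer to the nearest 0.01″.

Δλ = -26.09″

sin φ = -0.692095, cos φ = 0.721806, sin λ = -0.986999, cos λ = 0.160725.
East component: ΔE = −sin λ·ΔX + cos λ·ΔY = −(-0.986999)(-489) + (0.160725)(-614) = -581.33 m.
1° of latitude spans 3600 × 30.87 = 111132 m; at latitude φ, 1° of longitude spans that × cos φ = 80215.8 m, so Δλ = -581.33 / 80215.8 × 3600 = -26.089″.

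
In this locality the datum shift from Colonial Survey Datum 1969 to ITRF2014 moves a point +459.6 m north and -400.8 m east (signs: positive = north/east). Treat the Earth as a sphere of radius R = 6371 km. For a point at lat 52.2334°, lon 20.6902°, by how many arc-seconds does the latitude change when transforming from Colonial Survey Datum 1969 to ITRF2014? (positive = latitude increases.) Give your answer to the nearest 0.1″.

On a sphere of radius R, 1 rad of latitude = R, so Δφ = ΔN / R = 459.6 / 6371000 = 7.2139e-05 rad = 14.880″.

Δφ = 14.9″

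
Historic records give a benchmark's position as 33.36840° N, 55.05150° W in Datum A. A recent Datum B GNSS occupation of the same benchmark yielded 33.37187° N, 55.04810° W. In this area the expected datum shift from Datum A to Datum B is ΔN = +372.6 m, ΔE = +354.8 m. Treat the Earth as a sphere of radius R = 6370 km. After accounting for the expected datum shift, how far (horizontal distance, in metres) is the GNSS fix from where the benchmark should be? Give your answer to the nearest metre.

41 m

Observed coordinate differences: Δφ = +0.00347°, Δλ = +0.00340°.
Converting to metres (1° lat = 111177 m, cos φ = 0.835151): observed ΔN = 385.8 m, observed ΔE = 315.7 m.
Subtracting the expected shift leaves a residual of 385.8 − (372.6) = 13.2 m north and 315.7 − (354.8) = -39.1 m east.
Residual distance = √(13.2² + (-39.1)²) = 41.3 m.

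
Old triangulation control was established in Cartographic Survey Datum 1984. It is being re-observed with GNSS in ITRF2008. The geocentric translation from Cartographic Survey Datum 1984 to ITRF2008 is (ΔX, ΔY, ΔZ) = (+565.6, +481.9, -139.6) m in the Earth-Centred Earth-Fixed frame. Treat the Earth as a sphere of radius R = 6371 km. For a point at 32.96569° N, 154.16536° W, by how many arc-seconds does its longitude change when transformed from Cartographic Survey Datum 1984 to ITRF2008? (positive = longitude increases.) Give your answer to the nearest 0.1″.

Δλ = -7.2″

sin φ = 0.544137, cos φ = 0.838997, sin λ = -0.435775, cos λ = -0.900055.
East component: ΔE = −sin λ·ΔX + cos λ·ΔY = −(-0.435775)(565.6) + (-0.900055)(481.9) = -187.26 m.
1° of latitude spans πR/180 = 111195 m; at latitude φ, 1° of longitude spans that × cos φ = 93292.2 m, so Δλ = -187.26 / 93292.2 × 3600 = -7.226″.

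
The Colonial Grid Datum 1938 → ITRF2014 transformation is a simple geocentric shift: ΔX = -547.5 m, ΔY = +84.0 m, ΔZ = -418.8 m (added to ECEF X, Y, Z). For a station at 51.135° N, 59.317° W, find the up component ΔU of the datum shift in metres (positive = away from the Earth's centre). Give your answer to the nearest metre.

ΔU = -547 m

At φ = 51.135°, λ = -59.317°: sin φ = 0.778627, cos φ = 0.627488, sin λ = -0.860004, cos λ = 0.510288.
ΔU = cos φ cos λ·ΔX + cos φ sin λ·ΔY + sin φ·ΔZ = (0.627488)(0.510288)(-547.5) + (0.627488)(-0.860004)(84.0) + (0.778627)(-418.8) = -546.73 m.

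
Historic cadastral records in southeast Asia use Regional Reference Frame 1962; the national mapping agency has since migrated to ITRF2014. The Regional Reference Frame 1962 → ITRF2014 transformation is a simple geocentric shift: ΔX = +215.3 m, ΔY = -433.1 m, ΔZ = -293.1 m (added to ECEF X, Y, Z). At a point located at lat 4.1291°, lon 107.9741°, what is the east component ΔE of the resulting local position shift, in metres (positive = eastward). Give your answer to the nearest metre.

At φ = 4.1291°, λ = 107.9741°: sin φ = 0.072004, cos φ = 0.997404, sin λ = 0.951196, cos λ = -0.308587.
ΔE = −sin λ·ΔX + cos λ·ΔY = −(0.951196)·(215.3) + (-0.308587)·(-433.1) = -71.14 m.

ΔE = -71 m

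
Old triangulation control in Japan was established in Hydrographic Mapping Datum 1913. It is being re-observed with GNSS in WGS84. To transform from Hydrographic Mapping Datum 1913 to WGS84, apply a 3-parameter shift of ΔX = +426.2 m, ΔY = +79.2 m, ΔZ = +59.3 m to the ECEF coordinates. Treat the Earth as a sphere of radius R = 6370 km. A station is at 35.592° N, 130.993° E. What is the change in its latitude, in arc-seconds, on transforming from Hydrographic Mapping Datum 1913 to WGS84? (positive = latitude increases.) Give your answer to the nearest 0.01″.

Δφ = 5.70″

sin φ = 0.582009, cos φ = 0.813182, sin λ = 0.754790, cos λ = -0.655967.
North component: ΔN = −sin φ cos λ·ΔX − sin φ sin λ·ΔY + cos φ·ΔZ = −(0.582009)(-0.655967)(426.2) − (0.582009)(0.754790)(79.2) + (0.813182)(59.3) = 176.14 m.
1° of latitude spans πR/180 = 111177 m, so Δφ = 176.14 / 111177 × 3600 = 5.704″.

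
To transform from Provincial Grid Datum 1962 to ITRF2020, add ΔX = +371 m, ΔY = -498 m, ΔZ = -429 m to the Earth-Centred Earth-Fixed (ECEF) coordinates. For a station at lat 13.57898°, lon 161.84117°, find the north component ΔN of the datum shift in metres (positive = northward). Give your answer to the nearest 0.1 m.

The local north axis is (−sin φ cos λ, −sin φ sin λ, cos φ), giving ΔN = 82.767 + 36.439 − 417.008 = -297.80 m.

ΔN = -297.8 m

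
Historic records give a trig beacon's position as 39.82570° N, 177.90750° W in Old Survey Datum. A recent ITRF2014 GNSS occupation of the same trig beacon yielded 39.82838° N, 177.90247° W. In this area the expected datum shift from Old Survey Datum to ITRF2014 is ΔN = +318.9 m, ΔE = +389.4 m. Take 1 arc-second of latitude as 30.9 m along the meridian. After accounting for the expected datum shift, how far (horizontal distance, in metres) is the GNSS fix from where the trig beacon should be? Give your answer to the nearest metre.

Observed coordinate differences: Δφ = +0.00268°, Δλ = +0.00503°.
Converting to metres (1° lat = 111240 m, cos φ = 0.767996): observed ΔN = 298.1 m, observed ΔE = 429.7 m.
Subtracting the expected shift leaves a residual of 298.1 − (318.9) = -20.8 m north and 429.7 − (389.4) = 40.3 m east.
Residual distance = √((-20.8)² + 40.3²) = 45.4 m.

45 m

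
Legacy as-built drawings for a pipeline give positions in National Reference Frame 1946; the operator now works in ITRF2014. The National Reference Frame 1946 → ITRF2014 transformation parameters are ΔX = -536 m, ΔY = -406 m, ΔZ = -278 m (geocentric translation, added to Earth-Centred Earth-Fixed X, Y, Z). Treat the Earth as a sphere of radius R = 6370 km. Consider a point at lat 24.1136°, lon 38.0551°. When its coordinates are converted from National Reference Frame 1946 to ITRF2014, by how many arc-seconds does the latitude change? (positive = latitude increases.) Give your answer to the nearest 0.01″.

Δφ = 0.68″

sin φ = 0.408547, cos φ = 0.912737, sin λ = 0.616419, cos λ = 0.787418.
North component: ΔN = −sin φ cos λ·ΔX − sin φ sin λ·ΔY + cos φ·ΔZ = −(0.408547)(0.787418)(-536) − (0.408547)(0.616419)(-406) + (0.912737)(-278) = 20.93 m.
1° of latitude spans πR/180 = 111177 m, so Δφ = 20.93 / 111177 × 3600 = 0.678″.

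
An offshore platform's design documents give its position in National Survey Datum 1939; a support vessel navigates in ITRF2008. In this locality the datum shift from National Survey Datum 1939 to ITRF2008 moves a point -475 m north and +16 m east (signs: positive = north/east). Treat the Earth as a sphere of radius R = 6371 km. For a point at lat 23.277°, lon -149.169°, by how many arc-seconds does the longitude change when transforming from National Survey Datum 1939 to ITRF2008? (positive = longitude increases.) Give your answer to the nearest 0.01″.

At latitude 23.277°, cos φ = 0.918605.
One radian of longitude at latitude φ spans R cos φ, so Δλ = ΔE / (R cos φ) = 16.0 / (6371000 × 0.918605) = 2.7339e-06 rad = 0.564″.

Δλ = 0.56″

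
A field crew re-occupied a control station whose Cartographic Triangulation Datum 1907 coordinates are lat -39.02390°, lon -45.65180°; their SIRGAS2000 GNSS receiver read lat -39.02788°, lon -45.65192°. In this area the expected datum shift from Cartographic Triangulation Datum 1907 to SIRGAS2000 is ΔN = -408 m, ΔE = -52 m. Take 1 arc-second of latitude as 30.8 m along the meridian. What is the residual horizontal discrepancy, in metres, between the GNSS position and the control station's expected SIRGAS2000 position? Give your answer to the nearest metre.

Observed coordinate differences: Δφ = -0.00398°, Δλ = -0.00012°.
Converting to metres (1° lat = 110880 m, cos φ = 0.776883): observed ΔN = -441.3 m, observed ΔE = -10.3 m.
Subtracting the expected shift leaves a residual of -441.3 − (-408) = -33.3 m north and -10.3 − (-52) = 41.7 m east.
Residual distance = √((-33.3)² + 41.7²) = 53.3 m.

53 m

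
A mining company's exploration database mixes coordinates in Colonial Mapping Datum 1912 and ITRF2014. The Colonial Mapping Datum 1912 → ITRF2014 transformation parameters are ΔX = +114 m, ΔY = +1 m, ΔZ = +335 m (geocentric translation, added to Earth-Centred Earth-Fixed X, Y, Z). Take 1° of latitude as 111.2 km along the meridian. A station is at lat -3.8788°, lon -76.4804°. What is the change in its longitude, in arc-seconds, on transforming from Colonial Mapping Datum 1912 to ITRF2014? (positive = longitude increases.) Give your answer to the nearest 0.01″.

Δλ = 3.60″

sin φ = -0.067646, cos φ = 0.997709, sin λ = -0.972290, cos λ = 0.233778.
East component: ΔE = −sin λ·ΔX + cos λ·ΔY = −(-0.972290)(114) + (0.233778)(1) = 111.07 m.
1° of latitude spans 111200 m; at latitude φ, 1° of longitude spans that × cos φ = 110945.3 m, so Δλ = 111.07 / 110945.3 × 3600 = 3.604″.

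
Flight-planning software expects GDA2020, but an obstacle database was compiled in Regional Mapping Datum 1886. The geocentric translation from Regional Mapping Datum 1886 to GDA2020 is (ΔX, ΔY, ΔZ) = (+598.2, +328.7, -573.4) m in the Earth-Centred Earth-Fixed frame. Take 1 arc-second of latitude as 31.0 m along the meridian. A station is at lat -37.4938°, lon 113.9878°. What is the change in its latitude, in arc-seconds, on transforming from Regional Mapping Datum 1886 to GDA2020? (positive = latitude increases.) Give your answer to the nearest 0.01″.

Δφ = -13.55″

sin φ = -0.608676, cos φ = 0.793419, sin λ = 0.913632, cos λ = -0.406542.
North component: ΔN = −sin φ cos λ·ΔX − sin φ sin λ·ΔY + cos φ·ΔZ = −(-0.608676)(-0.406542)(598.2) − (-0.608676)(0.913632)(328.7) + (0.793419)(-573.4) = -420.18 m.
1° of latitude spans 3600 × 31.00 = 111600 m, so Δφ = -420.18 / 111600 × 3600 = -13.554″.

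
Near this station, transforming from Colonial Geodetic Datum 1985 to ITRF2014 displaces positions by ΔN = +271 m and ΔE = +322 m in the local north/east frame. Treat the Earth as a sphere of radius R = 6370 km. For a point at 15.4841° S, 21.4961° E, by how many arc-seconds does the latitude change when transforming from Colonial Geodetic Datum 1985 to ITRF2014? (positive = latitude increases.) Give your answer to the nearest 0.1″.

Δφ = 8.8″

On a sphere of radius R, 1 rad of latitude = R, so Δφ = ΔN / R = 271.0 / 6370000 = 4.2543e-05 rad = 8.775″.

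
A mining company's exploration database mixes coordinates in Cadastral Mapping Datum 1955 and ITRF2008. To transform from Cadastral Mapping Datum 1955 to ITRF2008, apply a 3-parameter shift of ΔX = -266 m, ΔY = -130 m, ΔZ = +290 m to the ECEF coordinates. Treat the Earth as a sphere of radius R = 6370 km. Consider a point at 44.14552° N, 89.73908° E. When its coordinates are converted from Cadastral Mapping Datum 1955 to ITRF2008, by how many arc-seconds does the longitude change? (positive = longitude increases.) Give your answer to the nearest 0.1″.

Δλ = 12.0″

sin φ = 0.696483, cos φ = 0.717573, sin λ = 0.999990, cos λ = 0.004554.
East component: ΔE = −sin λ·ΔX + cos λ·ΔY = −(0.999990)(-266) + (0.004554)(-130) = 265.41 m.
1° of latitude spans πR/180 = 111177 m; at latitude φ, 1° of longitude spans that × cos φ = 79778.0 m, so Δλ = 265.41 / 79778.0 × 3600 = 11.976″.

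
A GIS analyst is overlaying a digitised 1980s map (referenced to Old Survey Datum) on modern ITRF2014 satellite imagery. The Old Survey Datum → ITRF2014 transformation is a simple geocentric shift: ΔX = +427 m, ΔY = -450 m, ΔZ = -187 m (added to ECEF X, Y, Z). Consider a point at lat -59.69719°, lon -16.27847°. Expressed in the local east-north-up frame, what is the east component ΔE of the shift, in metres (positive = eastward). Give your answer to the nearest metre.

The local east axis at (φ, λ) is (−sin λ, cos λ, 0), so ΔE = −sin(-16.27847°)·427 + cos(-16.27847°)·(-450) = -312.27 m.

ΔE = -312 m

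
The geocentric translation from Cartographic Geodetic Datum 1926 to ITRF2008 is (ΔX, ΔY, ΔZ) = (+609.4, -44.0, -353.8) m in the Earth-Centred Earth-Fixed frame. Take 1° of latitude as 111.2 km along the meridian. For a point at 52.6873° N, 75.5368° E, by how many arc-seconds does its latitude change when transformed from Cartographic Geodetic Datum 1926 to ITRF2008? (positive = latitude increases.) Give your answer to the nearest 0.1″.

sin φ = 0.795339, cos φ = 0.606165, sin λ = 0.968308, cos λ = 0.249758.
North component: ΔN = −sin φ cos λ·ΔX − sin φ sin λ·ΔY + cos φ·ΔZ = −(0.795339)(0.249758)(609.4) − (0.795339)(0.968308)(-44.0) + (0.606165)(-353.8) = -301.63 m.
1° of latitude spans 111200 m, so Δφ = -301.63 / 111200 × 3600 = -9.765″.

Δφ = -9.8″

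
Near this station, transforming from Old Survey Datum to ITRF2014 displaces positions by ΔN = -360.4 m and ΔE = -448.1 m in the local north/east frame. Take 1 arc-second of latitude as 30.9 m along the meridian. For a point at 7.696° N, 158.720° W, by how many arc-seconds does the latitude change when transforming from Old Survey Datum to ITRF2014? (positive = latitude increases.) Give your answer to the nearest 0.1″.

1″ of latitude = 30.90 m, so Δφ = -360.4 / 30.90 = -11.663″.

Δφ = -11.7″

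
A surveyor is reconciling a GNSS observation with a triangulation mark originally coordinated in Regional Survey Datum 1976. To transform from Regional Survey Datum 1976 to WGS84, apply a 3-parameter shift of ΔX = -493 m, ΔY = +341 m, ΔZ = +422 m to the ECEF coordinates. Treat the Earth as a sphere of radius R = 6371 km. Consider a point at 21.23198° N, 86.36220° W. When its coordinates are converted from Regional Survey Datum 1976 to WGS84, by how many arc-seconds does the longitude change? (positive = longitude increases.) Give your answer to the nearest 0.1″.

Δλ = -16.3″

sin φ = 0.362145, cos φ = 0.932122, sin λ = -0.997985, cos λ = 0.063449.
East component: ΔE = −sin λ·ΔX + cos λ·ΔY = −(-0.997985)(-493) + (0.063449)(341) = -470.37 m.
1° of latitude spans πR/180 = 111195 m; at latitude φ, 1° of longitude spans that × cos φ = 103647.2 m, so Δλ = -470.37 / 103647.2 × 3600 = -16.337″.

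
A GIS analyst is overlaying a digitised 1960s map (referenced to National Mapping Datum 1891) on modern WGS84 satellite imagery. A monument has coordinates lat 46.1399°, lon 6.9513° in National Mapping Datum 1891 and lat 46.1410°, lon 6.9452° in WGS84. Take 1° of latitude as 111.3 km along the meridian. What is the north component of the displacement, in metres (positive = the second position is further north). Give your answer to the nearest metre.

Δφ = 46.1410° − 46.1399° = +0.0011°; Δλ = 6.9452° − 6.9513° = -0.0061°.
ΔN = Δφ × 111300 = 122.4 m; ΔE = Δλ × 111300 × cos(46.1399°) = -0.0061 × 111300 × 0.692900 = -470.4 m.

ΔN = 122 m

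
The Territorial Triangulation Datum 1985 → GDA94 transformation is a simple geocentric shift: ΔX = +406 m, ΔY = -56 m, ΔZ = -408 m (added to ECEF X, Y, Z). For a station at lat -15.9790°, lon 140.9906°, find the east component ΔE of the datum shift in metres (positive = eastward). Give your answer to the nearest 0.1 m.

The local east axis at (φ, λ) is (−sin λ, cos λ, 0), so ΔE = −sin(140.9906°)·406 + cos(140.9906°)·(-56) = -212.04 m.

ΔE = -212.0 m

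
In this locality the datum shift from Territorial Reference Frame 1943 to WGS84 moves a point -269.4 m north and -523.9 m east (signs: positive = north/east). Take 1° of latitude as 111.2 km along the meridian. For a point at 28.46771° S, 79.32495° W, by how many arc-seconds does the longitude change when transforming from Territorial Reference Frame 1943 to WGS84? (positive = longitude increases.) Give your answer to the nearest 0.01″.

Δλ = -19.29″

At latitude -28.46771°, cos φ = 0.879086.
1° of longitude at this latitude = 111.2 × cos φ = 97.75 km, so Δλ = -523.9 / 97754.4 = -0.0053594° = -19.294″.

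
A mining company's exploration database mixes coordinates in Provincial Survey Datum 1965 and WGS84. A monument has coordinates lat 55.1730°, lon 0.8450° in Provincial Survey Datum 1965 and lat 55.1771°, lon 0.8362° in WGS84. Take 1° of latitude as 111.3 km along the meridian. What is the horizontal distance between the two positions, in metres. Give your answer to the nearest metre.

Δφ = 55.1771° − 55.1730° = +0.0041°; Δλ = 0.8362° − 0.8450° = -0.0088°.
ΔN = Δφ × 111300 = 456.3 m; ΔE = Δλ × 111300 × cos(55.1730°) = -0.0088 × 111300 × 0.571100 = -559.4 m.
Distance = √(ΔE² + ΔN²) = √((-559.4)² + 456.3²) = 721.9 m.

722 m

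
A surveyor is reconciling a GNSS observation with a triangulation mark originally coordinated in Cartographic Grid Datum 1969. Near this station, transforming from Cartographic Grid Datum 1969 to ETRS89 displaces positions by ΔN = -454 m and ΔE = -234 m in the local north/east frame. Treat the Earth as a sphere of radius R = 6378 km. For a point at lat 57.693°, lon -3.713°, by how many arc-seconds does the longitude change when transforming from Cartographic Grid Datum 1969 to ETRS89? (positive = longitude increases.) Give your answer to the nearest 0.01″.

Δλ = -14.16″

At latitude 57.693°, cos φ = 0.534456.
One radian of longitude at latitude φ spans R cos φ, so Δλ = ΔE / (R cos φ) = -234.0 / (6378000 × 0.534456) = -6.8647e-05 rad = -14.159″.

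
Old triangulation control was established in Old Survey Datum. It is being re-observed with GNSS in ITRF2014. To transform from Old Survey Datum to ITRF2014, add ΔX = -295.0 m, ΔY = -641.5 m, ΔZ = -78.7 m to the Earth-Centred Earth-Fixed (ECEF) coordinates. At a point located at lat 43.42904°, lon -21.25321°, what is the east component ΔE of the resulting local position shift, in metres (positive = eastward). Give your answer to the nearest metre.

At φ = 43.42904°, λ = -21.25321°: sin φ = 0.687456, cos φ = 0.726226, sin λ = -0.362490, cos λ = 0.931988.
ΔE = −sin λ·ΔX + cos λ·ΔY = −(-0.362490)·(-295.0) + (0.931988)·(-641.5) = -704.80 m.

ΔE = -705 m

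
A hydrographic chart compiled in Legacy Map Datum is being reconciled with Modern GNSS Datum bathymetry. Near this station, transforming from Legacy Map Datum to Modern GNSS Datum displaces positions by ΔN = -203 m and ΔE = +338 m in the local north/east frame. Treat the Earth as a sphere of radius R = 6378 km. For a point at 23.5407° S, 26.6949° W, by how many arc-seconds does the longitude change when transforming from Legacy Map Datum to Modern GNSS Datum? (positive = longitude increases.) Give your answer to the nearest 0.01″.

At latitude -23.5407°, cos φ = 0.916777.
One radian of longitude at latitude φ spans R cos φ, so Δλ = ΔE / (R cos φ) = 338.0 / (6378000 × 0.916777) = 5.7805e-05 rad = 11.923″.

Δλ = 11.92″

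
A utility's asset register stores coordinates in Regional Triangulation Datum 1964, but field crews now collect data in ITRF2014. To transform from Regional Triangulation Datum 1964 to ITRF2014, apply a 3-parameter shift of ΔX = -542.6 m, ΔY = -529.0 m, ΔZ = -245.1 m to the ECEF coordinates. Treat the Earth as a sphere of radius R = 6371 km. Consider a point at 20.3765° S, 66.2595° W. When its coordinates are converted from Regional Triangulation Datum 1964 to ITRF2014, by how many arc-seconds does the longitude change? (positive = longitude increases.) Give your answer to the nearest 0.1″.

sin φ = -0.348188, cos φ = 0.937425, sin λ = -0.915378, cos λ = 0.402595.
East component: ΔE = −sin λ·ΔX + cos λ·ΔY = −(-0.915378)(-542.6) + (0.402595)(-529.0) = -709.66 m.
1° of latitude spans πR/180 = 111195 m; at latitude φ, 1° of longitude spans that × cos φ = 104236.9 m, so Δλ = -709.66 / 104236.9 × 3600 = -24.509″.

Δλ = -24.5″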